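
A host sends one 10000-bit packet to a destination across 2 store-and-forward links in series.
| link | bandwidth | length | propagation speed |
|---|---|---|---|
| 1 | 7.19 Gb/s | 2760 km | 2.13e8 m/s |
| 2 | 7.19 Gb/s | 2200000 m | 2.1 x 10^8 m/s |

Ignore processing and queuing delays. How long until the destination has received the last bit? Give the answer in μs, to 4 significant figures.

Transmission delay per hop = L/R = 10000/7190000000 = 1.39082 μs; 2 hops → 2.78164 μs.
Propagation delays (d/s per hop): 12957.7, 10476.2 μs; sum = 23433.9 μs.
End-to-end = 23440 μs.

23440 μs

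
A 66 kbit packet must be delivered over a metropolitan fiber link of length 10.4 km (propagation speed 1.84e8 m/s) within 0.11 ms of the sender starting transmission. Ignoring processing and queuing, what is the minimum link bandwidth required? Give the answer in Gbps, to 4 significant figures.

Propagation delay = 10400 / 184000000 = 0.0565217 ms.
Transmission budget = 0.11 − 0.0565217 = 0.0534783 ms.
R ≥ L / t_tx = 66000 bits / 5.34783e-05 s = 1.234 Gbps.

1.234 Gbps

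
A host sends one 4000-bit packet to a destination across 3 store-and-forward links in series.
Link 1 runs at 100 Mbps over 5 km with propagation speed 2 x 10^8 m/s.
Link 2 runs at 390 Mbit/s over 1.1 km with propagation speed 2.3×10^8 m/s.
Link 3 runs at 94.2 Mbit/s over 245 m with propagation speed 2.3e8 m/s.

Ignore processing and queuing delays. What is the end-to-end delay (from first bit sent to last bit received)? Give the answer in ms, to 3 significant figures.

Transmission delays (L/R per hop): 0.04, 0.0102564, 0.0424628 ms; sum = 0.0927193 ms.
Propagation delays (d/s per hop): 0.025, 0.00478261, 0.00106522 ms; sum = 0.0308478 ms.
End-to-end = 0.124 ms.

0.124 ms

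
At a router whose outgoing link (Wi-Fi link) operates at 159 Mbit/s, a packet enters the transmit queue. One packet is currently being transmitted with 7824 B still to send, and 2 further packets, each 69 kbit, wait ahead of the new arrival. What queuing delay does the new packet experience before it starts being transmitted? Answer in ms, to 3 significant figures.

1.26 ms

Each queued packet: L/R = 69000/159000000 = 0.433962 ms.
2 queued → 0.867925 ms.
Plus remaining 62592 bits of current packet: 0.39366 ms.
Queuing delay = 1.26 ms.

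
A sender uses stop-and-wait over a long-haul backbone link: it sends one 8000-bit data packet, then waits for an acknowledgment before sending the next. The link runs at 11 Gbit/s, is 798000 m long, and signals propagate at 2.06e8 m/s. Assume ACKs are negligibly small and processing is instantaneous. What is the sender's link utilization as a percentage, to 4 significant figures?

t_tx = L/R = 8000/11000000000 = 7.27273e-07 s.
t_prop = 798000/206000000 = 0.00387379 s; RTT = 0.00774757 s.
Cycle = t_tx + RTT = 0.0077483 s.
Utilization = t_tx / cycle = 7.27273e-07/0.0077483 = 0.009386 %.

0.009386 %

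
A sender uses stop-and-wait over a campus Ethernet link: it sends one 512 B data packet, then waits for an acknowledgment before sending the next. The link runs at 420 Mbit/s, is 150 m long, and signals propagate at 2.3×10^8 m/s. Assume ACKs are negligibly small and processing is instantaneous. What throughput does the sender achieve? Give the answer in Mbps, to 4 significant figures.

370.5 Mbps

t_tx = L/R = 4096/420000000 = 9.75238e-06 s.
t_prop = 150/2.3e+08 = 6.52174e-07 s; RTT = 1.30435e-06 s.
Cycle = t_tx + RTT = 1.10567e-05 s.
Throughput = L / cycle = 4096 / 1.10567e-05 = 370.5 Mbps.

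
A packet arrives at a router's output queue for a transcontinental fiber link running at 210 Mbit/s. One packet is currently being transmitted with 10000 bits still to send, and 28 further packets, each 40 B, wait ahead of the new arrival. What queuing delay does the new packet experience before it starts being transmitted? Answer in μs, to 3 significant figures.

90.3 μs

Each queued packet: L/R = 320/210000000 = 1.52381 μs.
28 queued → 42.6667 μs.
Plus remaining 10000 bits of current packet: 47.619 μs.
Queuing delay = 90.3 μs.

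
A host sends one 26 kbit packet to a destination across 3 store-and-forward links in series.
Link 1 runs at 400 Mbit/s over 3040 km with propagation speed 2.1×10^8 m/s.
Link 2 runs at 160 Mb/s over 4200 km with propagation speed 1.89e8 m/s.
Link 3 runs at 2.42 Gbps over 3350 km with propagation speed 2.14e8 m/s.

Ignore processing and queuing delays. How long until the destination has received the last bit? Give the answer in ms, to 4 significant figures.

52.59 ms

L = 26000 bits.
Transmission delays (L/R per hop): 0.065, 0.1625, 0.0107438 ms; sum = 0.238244 ms.
Propagation delays (d/s per hop): 14.4762, 22.2222, 15.6542 ms; sum = 52.3526 ms.
End-to-end = 52.59 ms.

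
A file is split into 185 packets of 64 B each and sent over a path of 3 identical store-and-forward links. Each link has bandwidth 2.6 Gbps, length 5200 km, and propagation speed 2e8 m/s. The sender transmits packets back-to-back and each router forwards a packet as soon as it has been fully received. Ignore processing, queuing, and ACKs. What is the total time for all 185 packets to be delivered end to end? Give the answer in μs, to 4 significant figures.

78040 μs

Per-hop transmission t_tx = L/R = 512/2600000000 = 0.196923 μs.
Per-hop propagation t_prop = 5200000/200000000 = 26000 μs.
Pipeline fill: first packet needs 3·t_tx to clear all hops; remaining 184 packets each add one t_tx.
Total = (3+185-1)·t_tx + 3·t_prop = 187·0.196923 + 3·26000 = 78040 μs.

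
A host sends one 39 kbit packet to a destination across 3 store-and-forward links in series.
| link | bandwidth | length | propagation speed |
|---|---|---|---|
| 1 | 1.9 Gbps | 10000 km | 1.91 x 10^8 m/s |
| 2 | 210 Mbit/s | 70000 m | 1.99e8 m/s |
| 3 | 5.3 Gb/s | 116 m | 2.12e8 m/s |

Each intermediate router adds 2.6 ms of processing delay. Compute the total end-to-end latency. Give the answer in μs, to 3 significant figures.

L = 39000 bits.
Transmission delays (L/R per hop): 20.5263, 185.714, 7.35849 μs; sum = 213.599 μs.
Propagation delays (d/s per hop): 52356, 351.759, 0.54717 μs; sum = 52708.3 μs.
Processing at 2 router(s): 2 × 2.6 ms = 5200 μs.
End-to-end = 58100 μs.

58100 μs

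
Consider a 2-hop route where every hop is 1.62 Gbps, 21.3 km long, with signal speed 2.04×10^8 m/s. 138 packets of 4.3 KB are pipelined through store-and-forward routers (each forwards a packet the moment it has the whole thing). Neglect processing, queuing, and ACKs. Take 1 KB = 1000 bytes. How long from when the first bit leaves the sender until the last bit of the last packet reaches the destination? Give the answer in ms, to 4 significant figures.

Per-hop transmission t_tx = L/R = 34400/1620000000 = 0.0212346 ms.
Per-hop propagation t_prop = 21300/204000000 = 0.104412 ms.
Pipeline fill: first packet needs 2·t_tx to clear all hops; remaining 137 packets each add one t_tx.
Total = (2+138-1)·t_tx + 2·t_prop = 139·0.0212346 + 2·0.104412 = 3.160 ms.

3.160 ms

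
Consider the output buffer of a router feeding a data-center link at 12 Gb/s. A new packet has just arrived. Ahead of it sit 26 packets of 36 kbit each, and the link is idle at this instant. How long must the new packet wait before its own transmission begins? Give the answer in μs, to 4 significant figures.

78.00 μs

Each queued packet: L/R = 36000/12000000000 = 3 μs.
26 queued → 78 μs.
Queuing delay = 78.00 μs.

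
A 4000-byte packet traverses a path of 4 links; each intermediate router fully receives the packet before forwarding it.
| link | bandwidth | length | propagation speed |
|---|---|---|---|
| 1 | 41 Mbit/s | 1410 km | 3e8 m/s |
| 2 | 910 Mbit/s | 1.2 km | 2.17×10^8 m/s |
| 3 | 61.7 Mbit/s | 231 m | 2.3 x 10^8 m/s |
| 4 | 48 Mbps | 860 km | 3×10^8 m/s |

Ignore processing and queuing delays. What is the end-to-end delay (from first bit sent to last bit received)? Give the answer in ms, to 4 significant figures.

9.574 ms

L = 4000 × 8 = 32000 bits.
Transmission delays (L/R per hop): 0.780488, 0.0351648, 0.518639, 0.666667 ms; sum = 2.00096 ms.
Propagation delays (d/s per hop): 4.7, 0.00552995, 0.00100435, 2.86667 ms; sum = 7.5732 ms.
End-to-end = 9.574 ms.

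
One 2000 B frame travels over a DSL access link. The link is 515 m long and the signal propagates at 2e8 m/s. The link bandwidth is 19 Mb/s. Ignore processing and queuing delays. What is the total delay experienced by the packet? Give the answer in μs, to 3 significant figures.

845 μs

L = 2000 × 8 = 16000 bits.
Transmission delay = L/R = 16000 / 19000000 = 842.105 μs.
Propagation delay = d/s = 515 m / 200000000 m/s = 2.575 μs.
Total = 845 μs.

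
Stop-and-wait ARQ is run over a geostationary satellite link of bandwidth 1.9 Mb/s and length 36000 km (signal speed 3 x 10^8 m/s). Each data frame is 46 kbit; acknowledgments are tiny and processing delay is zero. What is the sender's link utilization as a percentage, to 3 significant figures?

9.16 %

t_tx = L/R = 46000/1900000 = 0.0242105 s.
t_prop = 36000000/300000000 = 0.12 s; RTT = 0.24 s.
Cycle = t_tx + RTT = 0.264211 s.
Utilization = t_tx / cycle = 0.0242105/0.264211 = 9.16 %.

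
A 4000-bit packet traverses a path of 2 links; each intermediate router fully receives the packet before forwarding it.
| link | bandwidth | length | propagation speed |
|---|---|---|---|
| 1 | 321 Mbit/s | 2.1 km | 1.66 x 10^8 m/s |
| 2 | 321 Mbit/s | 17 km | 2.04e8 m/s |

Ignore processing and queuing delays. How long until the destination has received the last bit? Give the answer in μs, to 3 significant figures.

121 μs

Transmission delay per hop = L/R = 4000/321000000 = 12.4611 μs; 2 hops → 24.9221 μs.
Propagation delays (d/s per hop): 12.6506, 83.3333 μs; sum = 95.9839 μs.
End-to-end = 121 μs.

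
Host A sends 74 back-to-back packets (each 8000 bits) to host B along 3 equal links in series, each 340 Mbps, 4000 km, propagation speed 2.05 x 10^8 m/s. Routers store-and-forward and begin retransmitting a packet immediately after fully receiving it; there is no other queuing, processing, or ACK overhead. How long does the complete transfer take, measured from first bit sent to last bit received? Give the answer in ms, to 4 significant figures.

Per-hop transmission t_tx = L/R = 8000/340000000 = 0.0235294 ms.
Per-hop propagation t_prop = 4000000/2.05e+08 = 19.5122 ms.
Pipeline fill: first packet needs 3·t_tx to clear all hops; remaining 73 packets each add one t_tx.
Total = (3+74-1)·t_tx + 3·t_prop = 76·0.0235294 + 3·19.5122 = 60.32 ms.

60.32 ms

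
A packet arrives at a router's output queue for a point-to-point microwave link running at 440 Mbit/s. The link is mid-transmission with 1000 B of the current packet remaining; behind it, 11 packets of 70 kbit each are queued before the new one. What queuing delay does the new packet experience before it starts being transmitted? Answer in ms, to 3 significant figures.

Each queued packet: L/R = 70000/440000000 = 0.159091 ms.
11 queued → 1.75 ms.
Plus remaining 8000 bits of current packet: 0.0181818 ms.
Queuing delay = 1.77 ms.

1.77 ms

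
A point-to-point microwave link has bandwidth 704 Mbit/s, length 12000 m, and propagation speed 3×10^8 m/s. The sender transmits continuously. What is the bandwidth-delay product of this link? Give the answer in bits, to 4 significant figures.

28160 bits

Propagation delay = 12000 / 300000000 = 4e-05 s.
BDP = R × t_prop = 704000000 × 4e-05 = 28160 bits.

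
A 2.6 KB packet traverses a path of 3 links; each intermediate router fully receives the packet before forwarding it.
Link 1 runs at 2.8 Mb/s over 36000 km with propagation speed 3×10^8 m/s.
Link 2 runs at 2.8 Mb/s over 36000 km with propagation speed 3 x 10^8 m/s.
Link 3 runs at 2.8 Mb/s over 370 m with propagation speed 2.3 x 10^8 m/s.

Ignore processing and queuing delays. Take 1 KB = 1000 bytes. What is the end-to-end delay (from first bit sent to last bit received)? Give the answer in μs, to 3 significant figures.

L = 20800 bits.
Transmission delay per hop = L/R = 20800/2800000 = 7428.57 μs; 3 hops → 22285.7 μs.
Propagation delays (d/s per hop): 120000, 120000, 1.6087 μs; sum = 240002 μs.
End-to-end = 262000 μs.

262000 μs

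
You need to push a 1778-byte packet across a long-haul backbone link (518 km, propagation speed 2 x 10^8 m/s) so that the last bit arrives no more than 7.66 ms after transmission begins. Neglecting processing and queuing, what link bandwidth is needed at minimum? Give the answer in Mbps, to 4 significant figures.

2.806 Mbps

L = 14224 bits.
Propagation delay = 518000 / 200000000 = 2.59 ms.
Transmission budget = 7.66 − 2.59 = 5.07 ms.
R ≥ L / t_tx = 14224 bits / 0.00507 s = 2.806 Mbps.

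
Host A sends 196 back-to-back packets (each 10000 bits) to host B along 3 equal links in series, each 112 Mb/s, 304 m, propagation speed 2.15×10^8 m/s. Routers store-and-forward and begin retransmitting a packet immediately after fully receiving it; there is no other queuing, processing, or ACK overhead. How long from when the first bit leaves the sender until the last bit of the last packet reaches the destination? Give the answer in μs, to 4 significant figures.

17680 μs

Per-hop transmission t_tx = L/R = 10000/112000000 = 89.2857 μs.
Per-hop propagation t_prop = 304/215000000 = 1.41395 μs.
Pipeline fill: first packet needs 3·t_tx to clear all hops; remaining 195 packets each add one t_tx.
Total = (3+196-1)·t_tx + 3·t_prop = 198·89.2857 + 3·1.41395 = 17680 μs.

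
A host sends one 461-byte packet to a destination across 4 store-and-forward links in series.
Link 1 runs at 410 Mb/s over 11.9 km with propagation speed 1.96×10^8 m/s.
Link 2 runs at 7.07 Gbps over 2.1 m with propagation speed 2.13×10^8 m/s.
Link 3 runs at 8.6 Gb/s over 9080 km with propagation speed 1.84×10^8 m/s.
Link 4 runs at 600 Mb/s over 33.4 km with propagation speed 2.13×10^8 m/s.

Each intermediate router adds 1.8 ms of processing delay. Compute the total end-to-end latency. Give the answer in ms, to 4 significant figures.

54.98 ms

L = 461 × 8 = 3688 bits.
Transmission delays (L/R per hop): 0.00899512, 0.000521641, 0.000428837, 0.00614667 ms; sum = 0.0160923 ms.
Propagation delays (d/s per hop): 0.0607143, 9.85915e-06, 49.3478, 0.156808 ms; sum = 49.5654 ms.
Processing at 3 router(s): 3 × 1.8 ms = 5.4 ms.
End-to-end = 54.98 ms.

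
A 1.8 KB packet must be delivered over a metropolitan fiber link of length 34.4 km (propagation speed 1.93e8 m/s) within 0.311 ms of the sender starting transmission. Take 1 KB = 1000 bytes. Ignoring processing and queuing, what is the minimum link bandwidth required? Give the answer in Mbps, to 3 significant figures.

L = 14400 bits.
Propagation delay = 34400 / 193000000 = 0.178238 ms.
Transmission budget = 0.311 − 0.178238 = 0.132762 ms.
R ≥ L / t_tx = 14400 bits / 0.000132762 s = 108 Mbps.

108 Mbps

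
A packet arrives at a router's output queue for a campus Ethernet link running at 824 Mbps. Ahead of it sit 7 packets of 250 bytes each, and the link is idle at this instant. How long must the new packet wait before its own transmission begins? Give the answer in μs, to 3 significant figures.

Each queued packet: L/R = 2000/824000000 = 2.42718 μs.
7 queued → 16.9903 μs.
Queuing delay = 17.0 μs.

17.0 μs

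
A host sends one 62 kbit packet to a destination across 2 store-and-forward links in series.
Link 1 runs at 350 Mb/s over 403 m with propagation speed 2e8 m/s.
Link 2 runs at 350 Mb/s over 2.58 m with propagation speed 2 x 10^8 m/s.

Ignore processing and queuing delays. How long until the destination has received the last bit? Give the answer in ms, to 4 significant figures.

0.3563 ms

L = 62000 bits.
Transmission delay per hop = L/R = 62000/350000000 = 0.177143 ms; 2 hops → 0.354286 ms.
Propagation delays (d/s per hop): 0.002015, 1.29e-05 ms; sum = 0.0020279 ms.
End-to-end = 0.3563 ms.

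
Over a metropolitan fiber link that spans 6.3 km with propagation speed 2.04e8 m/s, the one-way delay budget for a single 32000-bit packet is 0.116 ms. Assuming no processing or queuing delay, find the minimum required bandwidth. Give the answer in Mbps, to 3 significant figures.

Propagation delay = 6300 / 204000000 = 0.0308824 ms.
Transmission budget = 0.116 − 0.0308824 = 0.0851176 ms.
R ≥ L / t_tx = 32000 bits / 8.51176e-05 s = 376 Mbps.

376 Mbps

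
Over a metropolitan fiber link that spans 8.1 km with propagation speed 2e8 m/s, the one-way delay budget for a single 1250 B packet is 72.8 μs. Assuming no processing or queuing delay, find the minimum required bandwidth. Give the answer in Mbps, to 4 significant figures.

309.6 Mbps

L = 10000 bits.
Propagation delay = 8100 / 200000000 = 40.5 μs.
Transmission budget = 72.8 − 40.5 = 32.3 μs.
R ≥ L / t_tx = 10000 bits / 3.23e-05 s = 309.6 Mbps.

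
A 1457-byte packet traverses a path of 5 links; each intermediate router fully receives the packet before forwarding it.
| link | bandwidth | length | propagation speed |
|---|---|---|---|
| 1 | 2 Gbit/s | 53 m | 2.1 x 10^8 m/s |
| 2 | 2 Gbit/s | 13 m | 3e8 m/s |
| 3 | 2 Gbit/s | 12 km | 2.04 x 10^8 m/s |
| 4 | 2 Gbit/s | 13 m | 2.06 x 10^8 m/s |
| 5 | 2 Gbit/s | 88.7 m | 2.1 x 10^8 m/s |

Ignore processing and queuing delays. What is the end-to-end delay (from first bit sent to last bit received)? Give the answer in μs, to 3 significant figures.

L = 1457 × 8 = 11656 bits.
Transmission delay per hop = L/R = 11656/2000000000 = 5.828 μs; 5 hops → 29.14 μs.
Propagation delays (d/s per hop): 0.252381, 0.0433333, 58.8235, 0.0631068, 0.422381 μs; sum = 59.6047 μs.
End-to-end = 88.7 μs.

88.7 μs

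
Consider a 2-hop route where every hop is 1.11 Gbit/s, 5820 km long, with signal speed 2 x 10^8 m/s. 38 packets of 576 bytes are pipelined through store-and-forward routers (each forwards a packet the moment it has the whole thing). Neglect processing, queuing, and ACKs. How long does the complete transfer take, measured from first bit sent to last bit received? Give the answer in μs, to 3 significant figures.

58400 μs

Per-hop transmission t_tx = L/R = 4608/1110000000 = 4.15135 μs.
Per-hop propagation t_prop = 5820000/200000000 = 29100 μs.
Pipeline fill: first packet needs 2·t_tx to clear all hops; remaining 37 packets each add one t_tx.
Total = (2+38-1)·t_tx + 2·t_prop = 39·4.15135 + 2·29100 = 58400 μs.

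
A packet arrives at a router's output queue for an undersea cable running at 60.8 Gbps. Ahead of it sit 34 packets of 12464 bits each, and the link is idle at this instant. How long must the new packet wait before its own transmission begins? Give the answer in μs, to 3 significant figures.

Each queued packet: L/R = 12464/60800000000 = 0.205 μs.
34 queued → 6.97 μs.
Queuing delay = 6.97 μs.

6.97 μs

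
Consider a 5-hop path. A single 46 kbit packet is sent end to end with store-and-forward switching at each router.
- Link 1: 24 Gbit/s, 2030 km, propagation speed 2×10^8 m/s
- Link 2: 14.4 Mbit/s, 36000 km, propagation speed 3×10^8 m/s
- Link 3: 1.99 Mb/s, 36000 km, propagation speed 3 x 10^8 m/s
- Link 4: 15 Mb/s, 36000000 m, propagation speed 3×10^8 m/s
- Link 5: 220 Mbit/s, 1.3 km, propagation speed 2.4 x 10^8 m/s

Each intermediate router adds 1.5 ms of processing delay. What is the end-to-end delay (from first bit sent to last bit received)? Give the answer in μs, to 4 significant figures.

L = 46000 bits.
Transmission delays (L/R per hop): 1.91667, 3194.44, 23115.6, 3066.67, 209.091 μs; sum = 29587.7 μs.
Propagation delays (d/s per hop): 10150, 120000, 120000, 120000, 5.41667 μs; sum = 370155 μs.
Processing at 4 router(s): 4 × 1.5 ms = 6000 μs.
End-to-end = 405700 μs.

405700 μs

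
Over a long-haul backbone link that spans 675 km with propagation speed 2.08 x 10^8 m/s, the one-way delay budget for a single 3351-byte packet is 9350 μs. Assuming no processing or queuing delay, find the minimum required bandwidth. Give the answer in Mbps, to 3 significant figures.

L = 26808 bits.
Propagation delay = 675000 / 208000000 = 3245.19 μs.
Transmission budget = 9350 − 3245.19 = 6104.81 μs.
R ≥ L / t_tx = 26808 bits / 0.00610481 s = 4.39 Mbps.

4.39 Mbps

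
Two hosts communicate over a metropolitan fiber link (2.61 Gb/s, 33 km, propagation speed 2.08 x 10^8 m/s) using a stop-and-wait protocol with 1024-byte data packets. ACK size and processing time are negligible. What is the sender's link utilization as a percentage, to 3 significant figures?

t_tx = L/R = 8192/2610000000 = 3.1387e-06 s.
t_prop = 33000/208000000 = 0.000158654 s; RTT = 0.000317308 s.
Cycle = t_tx + RTT = 0.000320446 s.
Utilization = t_tx / cycle = 3.1387e-06/0.000320446 = 0.979 %.

0.979 %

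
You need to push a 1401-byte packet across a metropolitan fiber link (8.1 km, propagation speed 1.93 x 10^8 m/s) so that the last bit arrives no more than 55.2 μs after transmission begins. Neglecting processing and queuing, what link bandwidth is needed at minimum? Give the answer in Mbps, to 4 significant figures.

L = 11208 bits.
Propagation delay = 8100 / 193000000 = 41.9689 μs.
Transmission budget = 55.2 − 41.9689 = 13.2311 μs.
R ≥ L / t_tx = 11208 bits / 1.32311e-05 s = 847.1 Mbps.

847.1 Mbps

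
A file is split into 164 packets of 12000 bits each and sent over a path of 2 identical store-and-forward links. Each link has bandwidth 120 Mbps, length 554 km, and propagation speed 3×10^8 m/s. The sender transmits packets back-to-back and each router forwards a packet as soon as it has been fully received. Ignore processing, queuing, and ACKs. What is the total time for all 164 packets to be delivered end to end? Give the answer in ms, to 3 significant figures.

20.2 ms

Per-hop transmission t_tx = L/R = 12000/120000000 = 0.1 ms.
Per-hop propagation t_prop = 554000/300000000 = 1.84667 ms.
Pipeline fill: first packet needs 2·t_tx to clear all hops; remaining 163 packets each add one t_tx.
Total = (2+164-1)·t_tx + 2·t_prop = 165·0.1 + 2·1.84667 = 20.2 ms.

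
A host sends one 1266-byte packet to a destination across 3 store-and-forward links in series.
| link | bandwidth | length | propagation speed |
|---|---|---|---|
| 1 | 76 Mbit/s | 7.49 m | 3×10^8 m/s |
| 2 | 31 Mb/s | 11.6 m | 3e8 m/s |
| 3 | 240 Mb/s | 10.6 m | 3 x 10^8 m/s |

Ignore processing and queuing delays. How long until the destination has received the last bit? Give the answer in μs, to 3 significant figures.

L = 1266 × 8 = 10128 bits.
Transmission delays (L/R per hop): 133.263, 326.71, 42.2 μs; sum = 502.173 μs.
Propagation delays (d/s per hop): 0.0249667, 0.0386667, 0.0353333 μs; sum = 0.0989667 μs.
End-to-end = 502 μs.

502 μs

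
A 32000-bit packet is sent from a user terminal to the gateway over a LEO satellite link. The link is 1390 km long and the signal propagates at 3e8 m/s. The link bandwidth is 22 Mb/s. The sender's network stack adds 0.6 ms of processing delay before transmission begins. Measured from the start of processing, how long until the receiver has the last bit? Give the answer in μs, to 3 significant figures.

Transmission delay = L/R = 32000 / 22000000 = 1454.55 μs.
Propagation delay = d/s = 1390000 m / 300000000 m/s = 4633.33 μs.
Plus processing delay 0.6 ms = 600 μs.
Total = 6690 μs.

6690 μs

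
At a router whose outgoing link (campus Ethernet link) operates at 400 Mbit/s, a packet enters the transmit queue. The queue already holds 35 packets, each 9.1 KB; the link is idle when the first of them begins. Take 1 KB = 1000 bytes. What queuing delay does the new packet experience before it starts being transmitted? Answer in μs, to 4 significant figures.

Each queued packet: L/R = 72800/400000000 = 182 μs.
35 queued → 6370 μs.
Queuing delay = 6370 μs.

6370 μs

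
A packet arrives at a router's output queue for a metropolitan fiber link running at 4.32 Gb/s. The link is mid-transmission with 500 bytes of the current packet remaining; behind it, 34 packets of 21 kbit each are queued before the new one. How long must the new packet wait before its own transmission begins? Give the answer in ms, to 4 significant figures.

Each queued packet: L/R = 21000/4320000000 = 0.00486111 ms.
34 queued → 0.165278 ms.
Plus remaining 4000 bits of current packet: 0.000925926 ms.
Queuing delay = 0.1662 ms.

0.1662 ms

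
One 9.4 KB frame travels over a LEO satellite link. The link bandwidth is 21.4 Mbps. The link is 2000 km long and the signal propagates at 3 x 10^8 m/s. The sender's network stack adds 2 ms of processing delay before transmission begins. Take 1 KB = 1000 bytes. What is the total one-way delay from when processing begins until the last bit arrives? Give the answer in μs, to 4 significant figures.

L = 75200 bits.
Transmission delay = L/R = 75200 / 21400000 = 3514.02 μs.
Propagation delay = d/s = 2000000 m / 300000000 m/s = 6666.67 μs.
Plus processing delay 2 ms = 2000 μs.
Total = 12180 μs.

12180 μs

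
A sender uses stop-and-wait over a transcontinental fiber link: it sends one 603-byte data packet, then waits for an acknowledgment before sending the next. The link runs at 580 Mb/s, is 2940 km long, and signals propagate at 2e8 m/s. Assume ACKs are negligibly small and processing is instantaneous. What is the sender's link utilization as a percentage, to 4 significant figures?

0.02828 %

t_tx = L/R = 4824/580000000 = 8.31724e-06 s.
t_prop = 2940000/200000000 = 0.0147 s; RTT = 0.0294 s.
Cycle = t_tx + RTT = 0.0294083 s.
Utilization = t_tx / cycle = 8.31724e-06/0.0294083 = 0.02828 %.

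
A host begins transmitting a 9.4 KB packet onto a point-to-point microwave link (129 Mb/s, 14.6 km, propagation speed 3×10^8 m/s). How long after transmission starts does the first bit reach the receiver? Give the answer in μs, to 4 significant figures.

First bit experiences only propagation delay: d/s = 14600/300000000 = 48.67 μs.

48.67 μs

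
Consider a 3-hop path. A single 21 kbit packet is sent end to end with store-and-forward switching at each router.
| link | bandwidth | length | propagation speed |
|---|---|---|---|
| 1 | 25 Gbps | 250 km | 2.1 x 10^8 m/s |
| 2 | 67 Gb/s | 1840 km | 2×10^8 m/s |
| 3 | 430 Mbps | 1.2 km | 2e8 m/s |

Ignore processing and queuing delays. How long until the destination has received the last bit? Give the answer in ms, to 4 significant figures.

L = 21000 bits.
Transmission delays (L/R per hop): 0.00084, 0.000313433, 0.0488372 ms; sum = 0.0499906 ms.
Propagation delays (d/s per hop): 1.19048, 9.2, 0.006 ms; sum = 10.3965 ms.
End-to-end = 10.45 ms.

10.45 ms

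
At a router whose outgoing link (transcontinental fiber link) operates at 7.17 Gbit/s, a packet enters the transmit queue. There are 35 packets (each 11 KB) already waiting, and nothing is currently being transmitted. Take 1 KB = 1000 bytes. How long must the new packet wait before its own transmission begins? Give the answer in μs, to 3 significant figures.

Each queued packet: L/R = 88000/7170000000 = 12.2734 μs.
35 queued → 429.568 μs.
Queuing delay = 430 μs.

430 μs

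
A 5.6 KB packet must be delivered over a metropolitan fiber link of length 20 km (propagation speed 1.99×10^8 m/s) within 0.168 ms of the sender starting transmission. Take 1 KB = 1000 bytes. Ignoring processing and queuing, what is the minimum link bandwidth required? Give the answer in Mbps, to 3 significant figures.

L = 44800 bits.
Propagation delay = 20000 / 199000000 = 0.100503 ms.
Transmission budget = 0.168 − 0.100503 = 0.0674975 ms.
R ≥ L / t_tx = 44800 bits / 6.74975e-05 s = 664 Mbps.

664 Mbps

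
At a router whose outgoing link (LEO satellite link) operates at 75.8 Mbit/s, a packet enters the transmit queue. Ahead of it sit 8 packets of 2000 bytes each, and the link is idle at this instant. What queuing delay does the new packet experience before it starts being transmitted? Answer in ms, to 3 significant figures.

Each queued packet: L/R = 16000/75800000 = 0.211082 ms.
8 queued → 1.68865 ms.
Queuing delay = 1.69 ms.

1.69 ms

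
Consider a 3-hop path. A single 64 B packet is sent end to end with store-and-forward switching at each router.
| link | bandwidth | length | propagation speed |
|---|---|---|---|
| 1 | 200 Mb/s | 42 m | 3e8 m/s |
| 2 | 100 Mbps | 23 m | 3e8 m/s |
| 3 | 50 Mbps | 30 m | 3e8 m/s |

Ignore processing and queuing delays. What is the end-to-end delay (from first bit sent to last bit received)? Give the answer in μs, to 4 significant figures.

L = 64 × 8 = 512 bits.
Transmission delays (L/R per hop): 2.56, 5.12, 10.24 μs; sum = 17.92 μs.
Propagation delays (d/s per hop): 0.14, 0.0766667, 0.1 μs; sum = 0.316667 μs.
End-to-end = 18.24 μs.

18.24 μs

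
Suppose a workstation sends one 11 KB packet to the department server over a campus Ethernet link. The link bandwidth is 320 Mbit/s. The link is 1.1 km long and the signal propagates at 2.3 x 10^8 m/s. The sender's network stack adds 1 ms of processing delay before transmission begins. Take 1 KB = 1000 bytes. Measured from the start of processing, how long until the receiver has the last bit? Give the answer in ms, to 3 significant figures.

L = 88000 bits.
Transmission delay = L/R = 88000 / 320000000 = 0.275 ms.
Propagation delay = d/s = 1100 m / 2.3e+08 m/s = 0.00478261 ms.
Plus processing delay 1 ms = 1 ms.
Total = 1.28 ms.

1.28 ms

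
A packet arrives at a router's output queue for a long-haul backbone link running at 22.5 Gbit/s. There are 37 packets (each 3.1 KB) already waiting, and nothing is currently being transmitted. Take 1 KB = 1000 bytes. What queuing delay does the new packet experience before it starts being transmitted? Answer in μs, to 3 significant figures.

40.8 μs

Each queued packet: L/R = 24800/22500000000 = 1.10222 μs.
37 queued → 40.7822 μs.
Queuing delay = 40.8 μs.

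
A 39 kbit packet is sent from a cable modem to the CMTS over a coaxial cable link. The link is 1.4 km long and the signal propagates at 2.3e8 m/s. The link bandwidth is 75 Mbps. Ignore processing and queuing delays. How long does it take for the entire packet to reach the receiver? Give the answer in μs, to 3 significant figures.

526 μs

L = 39000 bits.
Transmission delay = L/R = 39000 / 75000000 = 520 μs.
Propagation delay = d/s = 1400 m / 2.3e+08 m/s = 6.08696 μs.
Total = 526 μs.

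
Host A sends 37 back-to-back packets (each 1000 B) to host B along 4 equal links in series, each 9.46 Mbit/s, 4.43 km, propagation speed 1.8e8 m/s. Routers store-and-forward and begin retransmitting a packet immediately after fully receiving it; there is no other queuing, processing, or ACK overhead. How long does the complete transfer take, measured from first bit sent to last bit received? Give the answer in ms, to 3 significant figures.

33.9 ms

Per-hop transmission t_tx = L/R = 8000/9460000 = 0.845666 ms.
Per-hop propagation t_prop = 4430/180000000 = 0.0246111 ms.
Pipeline fill: first packet needs 4·t_tx to clear all hops; remaining 36 packets each add one t_tx.
Total = (4+37-1)·t_tx + 4·t_prop = 40·0.845666 + 4·0.0246111 = 33.9 ms.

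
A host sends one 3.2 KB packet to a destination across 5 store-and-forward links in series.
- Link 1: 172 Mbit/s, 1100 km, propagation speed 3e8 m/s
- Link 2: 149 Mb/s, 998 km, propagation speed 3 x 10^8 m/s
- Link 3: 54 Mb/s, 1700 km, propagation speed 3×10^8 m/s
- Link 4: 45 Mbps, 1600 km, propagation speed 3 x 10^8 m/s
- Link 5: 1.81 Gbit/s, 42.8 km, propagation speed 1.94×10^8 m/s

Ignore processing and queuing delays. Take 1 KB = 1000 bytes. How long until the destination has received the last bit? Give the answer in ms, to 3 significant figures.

L = 25600 bits.
Transmission delays (L/R per hop): 0.148837, 0.171812, 0.474074, 0.568889, 0.0141436 ms; sum = 1.37776 ms.
Propagation delays (d/s per hop): 3.66667, 3.32667, 5.66667, 5.33333, 0.220619 ms; sum = 18.214 ms.
End-to-end = 19.6 ms.

19.6 ms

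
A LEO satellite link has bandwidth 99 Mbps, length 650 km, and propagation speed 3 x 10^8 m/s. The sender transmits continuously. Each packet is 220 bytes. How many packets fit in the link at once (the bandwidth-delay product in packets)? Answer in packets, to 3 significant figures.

122 packets

Propagation delay = 650000 / 300000000 = 0.00216667 s.
BDP = R × t_prop = 99000000 × 0.00216667 = 214500 bits.
In packets of 1760 bits: 122 packets.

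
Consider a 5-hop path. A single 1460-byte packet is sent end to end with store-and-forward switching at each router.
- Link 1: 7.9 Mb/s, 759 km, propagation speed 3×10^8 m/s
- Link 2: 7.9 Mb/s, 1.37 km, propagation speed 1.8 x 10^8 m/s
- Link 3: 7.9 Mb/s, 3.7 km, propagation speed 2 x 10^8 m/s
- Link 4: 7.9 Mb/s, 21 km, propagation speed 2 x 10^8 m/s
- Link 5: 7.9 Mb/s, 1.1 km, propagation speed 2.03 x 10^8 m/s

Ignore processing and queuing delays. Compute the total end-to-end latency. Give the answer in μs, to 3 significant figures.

L = 1460 × 8 = 11680 bits.
Transmission delay per hop = L/R = 11680/7900000 = 1478.48 μs; 5 hops → 7392.41 μs.
Propagation delays (d/s per hop): 2530, 7.61111, 18.5, 105, 5.41872 μs; sum = 2666.53 μs.
End-to-end = 10100 μs.

10100 μs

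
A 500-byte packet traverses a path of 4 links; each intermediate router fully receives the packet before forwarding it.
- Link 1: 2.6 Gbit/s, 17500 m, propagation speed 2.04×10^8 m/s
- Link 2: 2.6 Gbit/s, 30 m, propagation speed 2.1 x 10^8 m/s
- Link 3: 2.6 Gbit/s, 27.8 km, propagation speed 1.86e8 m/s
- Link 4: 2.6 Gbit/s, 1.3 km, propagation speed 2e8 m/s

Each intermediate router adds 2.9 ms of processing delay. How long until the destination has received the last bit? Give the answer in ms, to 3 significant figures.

8.95 ms

L = 500 × 8 = 4000 bits.
Transmission delay per hop = L/R = 4000/2600000000 = 0.00153846 ms; 4 hops → 0.00615385 ms.
Propagation delays (d/s per hop): 0.0857843, 0.000142857, 0.149462, 0.0065 ms; sum = 0.24189 ms.
Processing at 3 router(s): 3 × 2.9 ms = 8.7 ms.
End-to-end = 8.95 ms.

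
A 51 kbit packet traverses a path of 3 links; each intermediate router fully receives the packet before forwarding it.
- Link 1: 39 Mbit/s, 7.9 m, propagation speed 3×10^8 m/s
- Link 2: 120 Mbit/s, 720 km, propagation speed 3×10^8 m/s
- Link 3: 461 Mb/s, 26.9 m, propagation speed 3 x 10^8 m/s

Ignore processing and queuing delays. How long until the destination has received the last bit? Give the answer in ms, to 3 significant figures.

L = 51000 bits.
Transmission delays (L/R per hop): 1.30769, 0.425, 0.110629 ms; sum = 1.84332 ms.
Propagation delays (d/s per hop): 2.63333e-05, 2.4, 8.96667e-05 ms; sum = 2.40012 ms.
End-to-end = 4.24 ms.

4.24 ms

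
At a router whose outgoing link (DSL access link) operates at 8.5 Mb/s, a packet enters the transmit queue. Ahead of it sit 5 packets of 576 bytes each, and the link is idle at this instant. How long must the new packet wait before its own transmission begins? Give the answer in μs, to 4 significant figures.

2711 μs

Each queued packet: L/R = 4608/8500000 = 542.118 μs.
5 queued → 2710.59 μs.
Queuing delay = 2711 μs.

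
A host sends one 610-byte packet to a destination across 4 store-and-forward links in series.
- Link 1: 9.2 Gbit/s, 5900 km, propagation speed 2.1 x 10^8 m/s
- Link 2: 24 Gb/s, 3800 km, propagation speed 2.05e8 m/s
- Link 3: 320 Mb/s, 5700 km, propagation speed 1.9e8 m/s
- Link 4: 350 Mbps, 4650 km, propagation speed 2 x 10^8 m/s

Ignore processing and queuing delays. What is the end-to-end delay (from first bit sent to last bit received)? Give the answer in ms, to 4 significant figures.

L = 610 × 8 = 4880 bits.
Transmission delays (L/R per hop): 0.000530435, 0.000203333, 0.01525, 0.0139429 ms; sum = 0.0299266 ms.
Propagation delays (d/s per hop): 28.0952, 18.5366, 30, 23.25 ms; sum = 99.8818 ms.
End-to-end = 99.91 ms.

99.91 ms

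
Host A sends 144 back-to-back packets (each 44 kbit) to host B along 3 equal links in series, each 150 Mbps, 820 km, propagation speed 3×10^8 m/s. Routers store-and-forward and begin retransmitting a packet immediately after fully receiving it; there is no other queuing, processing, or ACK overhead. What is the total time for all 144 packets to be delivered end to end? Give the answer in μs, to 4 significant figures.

Per-hop transmission t_tx = L/R = 44000/150000000 = 293.333 μs.
Per-hop propagation t_prop = 820000/300000000 = 2733.33 μs.
Pipeline fill: first packet needs 3·t_tx to clear all hops; remaining 143 packets each add one t_tx.
Total = (3+144-1)·t_tx + 3·t_prop = 146·293.333 + 3·2733.33 = 51030 μs.

51030 μs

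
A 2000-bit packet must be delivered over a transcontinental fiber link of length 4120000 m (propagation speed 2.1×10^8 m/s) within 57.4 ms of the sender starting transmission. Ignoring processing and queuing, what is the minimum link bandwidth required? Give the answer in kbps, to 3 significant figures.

52.9 kbps

Propagation delay = 4120000 / 210000000 = 19.619 ms.
Transmission budget = 57.4 − 19.619 = 37.781 ms.
R ≥ L / t_tx = 2000 bits / 0.037781 s = 52.9 kbps.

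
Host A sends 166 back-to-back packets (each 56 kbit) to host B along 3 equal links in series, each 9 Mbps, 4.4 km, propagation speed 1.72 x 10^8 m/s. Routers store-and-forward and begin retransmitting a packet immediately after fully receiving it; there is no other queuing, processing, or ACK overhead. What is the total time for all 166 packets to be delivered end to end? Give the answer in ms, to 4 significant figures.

1045 ms

Per-hop transmission t_tx = L/R = 56000/9000000 = 6.22222 ms.
Per-hop propagation t_prop = 4400/172000000 = 0.0255814 ms.
Pipeline fill: first packet needs 3·t_tx to clear all hops; remaining 165 packets each add one t_tx.
Total = (3+166-1)·t_tx + 3·t_prop = 168·6.22222 + 3·0.0255814 = 1045 ms.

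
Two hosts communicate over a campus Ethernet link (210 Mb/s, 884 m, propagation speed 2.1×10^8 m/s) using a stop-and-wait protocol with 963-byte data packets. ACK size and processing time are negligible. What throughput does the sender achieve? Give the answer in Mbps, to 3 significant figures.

t_tx = L/R = 7704/210000000 = 3.66857e-05 s.
t_prop = 884/210000000 = 4.20952e-06 s; RTT = 8.41905e-06 s.
Cycle = t_tx + RTT = 4.51048e-05 s.
Throughput = L / cycle = 7704 / 4.51048e-05 = 171 Mbps.

171 Mbps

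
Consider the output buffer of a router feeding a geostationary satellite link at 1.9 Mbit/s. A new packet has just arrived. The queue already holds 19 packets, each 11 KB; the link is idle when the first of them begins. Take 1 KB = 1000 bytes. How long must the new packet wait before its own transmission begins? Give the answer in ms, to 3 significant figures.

880 ms

Each queued packet: L/R = 88000/1900000 = 46.3158 ms.
19 queued → 880 ms.
Queuing delay = 880 ms.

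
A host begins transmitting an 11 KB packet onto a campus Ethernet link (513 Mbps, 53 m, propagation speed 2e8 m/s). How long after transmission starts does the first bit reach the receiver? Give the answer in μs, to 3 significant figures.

0.265 μs

First bit experiences only propagation delay: d/s = 53/200000000 = 0.265 μs.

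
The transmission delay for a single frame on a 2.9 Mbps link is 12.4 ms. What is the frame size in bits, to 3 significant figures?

L = R × t_tx = 2900000 b/s × 0.0124 s = 35960 bits.

36000 bits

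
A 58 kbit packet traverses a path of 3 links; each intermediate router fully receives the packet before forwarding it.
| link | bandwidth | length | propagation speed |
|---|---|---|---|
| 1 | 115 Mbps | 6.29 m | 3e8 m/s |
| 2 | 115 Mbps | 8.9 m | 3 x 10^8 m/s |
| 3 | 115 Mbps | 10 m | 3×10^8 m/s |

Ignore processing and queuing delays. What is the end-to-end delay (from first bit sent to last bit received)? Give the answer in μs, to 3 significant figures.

L = 58000 bits.
Transmission delay per hop = L/R = 58000/115000000 = 504.348 μs; 3 hops → 1513.04 μs.
Propagation delays (d/s per hop): 0.0209667, 0.0296667, 0.0333333 μs; sum = 0.0839667 μs.
End-to-end = 1510 μs.

1510 μs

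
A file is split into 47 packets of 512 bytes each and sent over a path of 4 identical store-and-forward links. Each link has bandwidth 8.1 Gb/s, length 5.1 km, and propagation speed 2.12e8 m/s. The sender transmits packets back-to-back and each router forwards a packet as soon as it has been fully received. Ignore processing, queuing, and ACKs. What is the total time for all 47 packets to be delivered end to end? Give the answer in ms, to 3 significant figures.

0.122 ms

Per-hop transmission t_tx = L/R = 4096/8100000000 = 0.000505679 ms.
Per-hop propagation t_prop = 5100/212000000 = 0.0240566 ms.
Pipeline fill: first packet needs 4·t_tx to clear all hops; remaining 46 packets each add one t_tx.
Total = (4+47-1)·t_tx + 4·t_prop = 50·0.000505679 + 4·0.0240566 = 0.122 ms.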